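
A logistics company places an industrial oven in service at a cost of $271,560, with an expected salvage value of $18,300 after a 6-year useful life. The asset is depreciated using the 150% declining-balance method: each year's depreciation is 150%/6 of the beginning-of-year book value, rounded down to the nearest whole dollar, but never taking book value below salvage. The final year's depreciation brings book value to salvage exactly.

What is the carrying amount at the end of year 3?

Depreciable base = $271,560 − $18,300 = $253,260.
Year 1: ⌊$271,560 × 150%/6⌋ = $67,890. Book value $203,670.
Year 2: ⌊$203,670 × 150%/6⌋ = $50,917. Book value $152,753.
Year 3: ⌊$152,753 × 150%/6⌋ = $38,188. Book value $114,565.

$114,565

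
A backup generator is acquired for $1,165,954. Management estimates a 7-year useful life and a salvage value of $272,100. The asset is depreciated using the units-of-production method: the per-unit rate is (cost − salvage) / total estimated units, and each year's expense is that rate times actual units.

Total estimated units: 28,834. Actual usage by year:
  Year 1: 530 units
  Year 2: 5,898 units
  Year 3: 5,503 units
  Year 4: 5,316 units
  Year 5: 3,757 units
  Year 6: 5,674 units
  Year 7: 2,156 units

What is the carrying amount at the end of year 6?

Depreciable base = $1,165,954 − $272,100 = $893,854.
Rate = $893,854 / 28,834 units = $31 per unit.
Year 1: 530 × $31 = $16,430. Book value $1,149,524.
Year 2: 5,898 × $31 = $182,838. Book value $966,686.
Year 3: 5,503 × $31 = $170,593. Book value $796,093.
Year 4: 5,316 × $31 = $164,796. Book value $631,297.
Year 5: 3,757 × $31 = $116,467. Book value $514,830.
Year 6: 5,674 × $31 = $175,894. Book value $338,936.

$338,936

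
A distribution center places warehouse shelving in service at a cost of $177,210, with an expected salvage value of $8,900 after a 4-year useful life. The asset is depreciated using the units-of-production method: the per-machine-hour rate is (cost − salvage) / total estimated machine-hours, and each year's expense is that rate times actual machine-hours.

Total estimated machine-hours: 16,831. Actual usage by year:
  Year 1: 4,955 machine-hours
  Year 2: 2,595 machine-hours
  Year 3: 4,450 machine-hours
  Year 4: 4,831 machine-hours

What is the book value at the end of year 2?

$101,710

Depreciable base = $177,210 − $8,900 = $168,310.
Rate = $168,310 / 16,831 machine-hours = $10 per machine-hour.
Year 1: 4,955 × $10 = $49,550. Book value $127,660.
Year 2: 2,595 × $10 = $25,950. Book value $101,710.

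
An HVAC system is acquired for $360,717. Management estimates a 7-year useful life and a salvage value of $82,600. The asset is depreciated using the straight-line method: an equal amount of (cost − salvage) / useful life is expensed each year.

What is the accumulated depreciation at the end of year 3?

$119,193

Depreciable base = $360,717 − $82,600 = $278,117.
Annual expense = $278,117 / 7 = $39,731.
End of year 1: book value $320,986.
End of year 2: book value $281,255.
End of year 3: book value $241,524.
Accumulated through year 3 = $360,717 − $241,524 = $119,193.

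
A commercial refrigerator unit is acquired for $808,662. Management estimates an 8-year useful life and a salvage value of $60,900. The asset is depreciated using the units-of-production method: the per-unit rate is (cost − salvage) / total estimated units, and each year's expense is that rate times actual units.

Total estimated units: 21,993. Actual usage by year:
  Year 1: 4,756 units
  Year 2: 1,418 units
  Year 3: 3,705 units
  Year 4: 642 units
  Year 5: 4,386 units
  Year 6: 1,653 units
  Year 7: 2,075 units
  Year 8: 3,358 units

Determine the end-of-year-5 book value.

Depreciable base = $808,662 − $60,900 = $747,762.
Rate = $747,762 / 21,993 units = $34 per unit.
Year 1: 4,756 × $34 = $161,704. Book value $646,958.
Year 2: 1,418 × $34 = $48,212. Book value $598,746.
Year 3: 3,705 × $34 = $125,970. Book value $472,776.
Year 4: 642 × $34 = $21,828. Book value $450,948.
Year 5: 4,386 × $34 = $149,124. Book value $301,824.

$301,824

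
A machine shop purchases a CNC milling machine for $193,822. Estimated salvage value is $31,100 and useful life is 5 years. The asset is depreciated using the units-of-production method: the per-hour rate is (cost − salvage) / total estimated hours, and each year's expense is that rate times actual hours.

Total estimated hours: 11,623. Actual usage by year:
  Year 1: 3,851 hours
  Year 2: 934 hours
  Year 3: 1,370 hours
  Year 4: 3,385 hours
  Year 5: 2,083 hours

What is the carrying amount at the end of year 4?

$60,262

Depreciable base = $193,822 − $31,100 = $162,722.
Rate = $162,722 / 11,623 hours = $14 per hour.
Year 1: 3,851 × $14 = $53,914. Book value $139,908.
Year 2: 934 × $14 = $13,076. Book value $126,832.
Year 3: 1,370 × $14 = $19,180. Book value $107,652.
Year 4: 3,385 × $14 = $47,390. Book value $60,262.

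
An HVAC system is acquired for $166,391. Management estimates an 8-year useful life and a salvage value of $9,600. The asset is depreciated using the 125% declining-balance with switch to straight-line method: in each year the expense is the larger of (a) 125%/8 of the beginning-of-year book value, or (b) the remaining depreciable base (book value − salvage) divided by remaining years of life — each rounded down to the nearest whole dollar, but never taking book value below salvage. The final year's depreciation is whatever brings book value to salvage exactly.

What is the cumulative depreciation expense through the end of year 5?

$102,581

Depreciable base = $166,391 − $9,600 = $156,791.
Year 1: DB = ⌊$166,391 × 125%/8⌋ = $25,998; SL = ⌊$156,791/8⌋ = $19,598 → take DB $25,998. Book value $140,393.
Year 2: DB = ⌊$140,393 × 125%/8⌋ = $21,936; SL = ⌊$130,793/7⌋ = $18,684 → take DB $21,936. Book value $118,457.
Year 3: DB = ⌊$118,457 × 125%/8⌋ = $18,508; SL = ⌊$108,857/6⌋ = $18,142 → take DB $18,508. Book value $99,949.
Year 4: DB = ⌊$99,949 × 125%/8⌋ = $15,617; SL = ⌊$90,349/5⌋ = $18,069 → take SL $18,069. Book value $81,880.
Year 5: DB = ⌊$81,880 × 125%/8⌋ = $12,793; SL = ⌊$72,280/4⌋ = $18,070 → take SL $18,070. Book value $63,810.
Accumulated through year 5 = $166,391 − $63,810 = $102,581.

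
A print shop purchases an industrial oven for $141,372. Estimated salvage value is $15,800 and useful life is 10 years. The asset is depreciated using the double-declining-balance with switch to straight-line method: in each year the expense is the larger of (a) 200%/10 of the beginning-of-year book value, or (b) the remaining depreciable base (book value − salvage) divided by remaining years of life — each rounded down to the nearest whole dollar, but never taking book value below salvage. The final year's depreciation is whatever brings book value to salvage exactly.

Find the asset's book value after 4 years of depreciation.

$57,908

Depreciable base = $141,372 − $15,800 = $125,572.
Year 1: DB = ⌊$141,372 × 200%/10⌋ = $28,274; SL = ⌊$125,572/10⌋ = $12,557 → take DB $28,274. Book value $113,098.
Year 2: DB = ⌊$113,098 × 200%/10⌋ = $22,619; SL = ⌊$97,298/9⌋ = $10,810 → take DB $22,619. Book value $90,479.
Year 3: DB = ⌊$90,479 × 200%/10⌋ = $18,095; SL = ⌊$74,679/8⌋ = $9,334 → take DB $18,095. Book value $72,384.
Year 4: DB = ⌊$72,384 × 200%/10⌋ = $14,476; SL = ⌊$56,584/7⌋ = $8,083 → take DB $14,476. Book value $57,908.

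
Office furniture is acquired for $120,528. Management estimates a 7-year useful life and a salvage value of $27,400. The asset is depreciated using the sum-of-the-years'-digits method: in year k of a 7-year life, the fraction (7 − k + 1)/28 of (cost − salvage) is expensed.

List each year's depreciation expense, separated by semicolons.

$23,282; $19,956; $16,630; $13,304; $9,978; $6,652; $3,326

Depreciable base = $120,528 − $27,400 = $93,128.
Sum of the years' digits = 7+6+5+4+3+2+1 = 28.
Year 1: $93,128 × 7/28 = $23,282. Book value $97,246.
Year 2: $93,128 × 6/28 = $19,956. Book value $77,290.
Year 3: $93,128 × 5/28 = $16,630. Book value $60,660.
Year 4: $93,128 × 4/28 = $13,304. Book value $47,356.
Year 5: $93,128 × 3/28 = $9,978. Book value $37,378.
Year 6: $93,128 × 2/28 = $6,652. Book value $30,726.
Year 7: $93,128 × 1/28 = $3,326. Book value $27,400.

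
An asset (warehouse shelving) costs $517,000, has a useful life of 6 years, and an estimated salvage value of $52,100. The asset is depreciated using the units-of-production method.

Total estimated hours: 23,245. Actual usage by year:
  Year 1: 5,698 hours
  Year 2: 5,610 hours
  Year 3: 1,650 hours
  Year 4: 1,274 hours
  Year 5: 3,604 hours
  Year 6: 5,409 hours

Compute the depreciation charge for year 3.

$33,000

Depreciable base = $517,000 − $52,100 = $464,900.
Rate = $464,900 / 23,245 hours = $20 per hour.
Year 1: 5,698 × $20 = $113,960. Book value $403,040.
Year 2: 5,610 × $20 = $112,200. Book value $290,840.
Year 3: 1,650 × $20 = $33,000. Book value $257,840.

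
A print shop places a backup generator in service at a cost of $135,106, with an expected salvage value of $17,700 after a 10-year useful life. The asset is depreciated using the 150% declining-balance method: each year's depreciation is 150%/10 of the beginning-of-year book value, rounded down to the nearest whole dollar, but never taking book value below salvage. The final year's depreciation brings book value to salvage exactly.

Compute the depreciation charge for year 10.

$13,595

Depreciable base = $135,106 − $17,700 = $117,406.
Year 1: ⌊$135,106 × 150%/10⌋ = $20,265. Book value $114,841.
Year 2: ⌊$114,841 × 150%/10⌋ = $17,226. Book value $97,615.
Year 3: ⌊$97,615 × 150%/10⌋ = $14,642. Book value $82,973.
Year 4: ⌊$82,973 × 150%/10⌋ = $12,445. Book value $70,528.
Year 5: ⌊$70,528 × 150%/10⌋ = $10,579. Book value $59,949.
Year 6: ⌊$59,949 × 150%/10⌋ = $8,992. Book value $50,957.
Year 7: ⌊$50,957 × 150%/10⌋ = $7,643. Book value $43,314.
Year 8: ⌊$43,314 × 150%/10⌋ = $6,497. Book value $36,817.
Year 9: ⌊$36,817 × 150%/10⌋ = $5,522. Book value $31,295.
Year 10 (final): $31,295 − $17,700 = $13,595. Book value $17,700.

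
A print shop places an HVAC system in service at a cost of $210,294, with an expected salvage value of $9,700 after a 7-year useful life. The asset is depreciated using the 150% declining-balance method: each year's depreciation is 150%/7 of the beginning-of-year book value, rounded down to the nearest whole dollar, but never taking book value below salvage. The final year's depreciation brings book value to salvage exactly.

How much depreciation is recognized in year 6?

Depreciable base = $210,294 − $9,700 = $200,594.
Year 1: ⌊$210,294 × 150%/7⌋ = $45,063. Book value $165,231.
Year 2: ⌊$165,231 × 150%/7⌋ = $35,406. Book value $129,825.
Year 3: ⌊$129,825 × 150%/7⌋ = $27,819. Book value $102,006.
Year 4: ⌊$102,006 × 150%/7⌋ = $21,858. Book value $80,148.
Year 5: ⌊$80,148 × 150%/7⌋ = $17,174. Book value $62,974.
Year 6: ⌊$62,974 × 150%/7⌋ = $13,494. Book value $49,480.

$13,494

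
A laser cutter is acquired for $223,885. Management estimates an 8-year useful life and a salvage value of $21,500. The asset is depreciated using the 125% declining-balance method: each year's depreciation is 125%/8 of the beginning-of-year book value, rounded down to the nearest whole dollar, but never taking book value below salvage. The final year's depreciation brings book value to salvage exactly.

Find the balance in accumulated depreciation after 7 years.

$155,724

Depreciable base = $223,885 − $21,500 = $202,385.
Year 1: ⌊$223,885 × 125%/8⌋ = $34,982. Book value $188,903.
Year 2: ⌊$188,903 × 125%/8⌋ = $29,516. Book value $159,387.
Year 3: ⌊$159,387 × 125%/8⌋ = $24,904. Book value $134,483.
Year 4: ⌊$134,483 × 125%/8⌋ = $21,012. Book value $113,471.
Year 5: ⌊$113,471 × 125%/8⌋ = $17,729. Book value $95,742.
Year 6: ⌊$95,742 × 125%/8⌋ = $14,959. Book value $80,783.
Year 7: ⌊$80,783 × 125%/8⌋ = $12,622. Book value $68,161.
Accumulated through year 7 = $223,885 − $68,161 = $155,724.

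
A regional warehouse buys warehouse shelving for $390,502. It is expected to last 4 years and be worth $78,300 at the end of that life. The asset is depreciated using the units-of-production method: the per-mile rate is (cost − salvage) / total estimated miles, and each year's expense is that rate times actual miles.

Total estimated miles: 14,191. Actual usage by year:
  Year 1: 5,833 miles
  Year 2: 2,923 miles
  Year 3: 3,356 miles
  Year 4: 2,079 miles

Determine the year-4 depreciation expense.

Depreciable base = $390,502 − $78,300 = $312,202.
Rate = $312,202 / 14,191 miles = $22 per mile.
Year 1: 5,833 × $22 = $128,326. Book value $262,176.
Year 2: 2,923 × $22 = $64,306. Book value $197,870.
Year 3: 3,356 × $22 = $73,832. Book value $124,038.
Year 4: 2,079 × $22 = $45,738. Book value $78,300.

$45,738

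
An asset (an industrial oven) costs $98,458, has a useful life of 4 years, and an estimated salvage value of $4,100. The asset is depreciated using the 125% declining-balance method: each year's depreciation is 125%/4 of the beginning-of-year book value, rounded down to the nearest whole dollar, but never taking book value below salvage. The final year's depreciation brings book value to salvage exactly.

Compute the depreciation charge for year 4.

Depreciable base = $98,458 − $4,100 = $94,358.
Year 1: ⌊$98,458 × 125%/4⌋ = $30,768. Book value $67,690.
Year 2: ⌊$67,690 × 125%/4⌋ = $21,153. Book value $46,537.
Year 3: ⌊$46,537 × 125%/4⌋ = $14,542. Book value $31,995.
Year 4 (final): $31,995 − $4,100 = $27,895. Book value $4,100.

$27,895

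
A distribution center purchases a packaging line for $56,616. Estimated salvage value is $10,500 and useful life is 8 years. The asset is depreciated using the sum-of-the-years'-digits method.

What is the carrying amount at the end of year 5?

$18,186

Depreciable base = $56,616 − $10,500 = $46,116.
Sum of the years' digits = 8+7+6+5+4+3+2+1 = 36.
Year 1: $46,116 × 8/36 = $10,248. Book value $46,368.
Year 2: $46,116 × 7/36 = $8,967. Book value $37,401.
Year 3: $46,116 × 6/36 = $7,686. Book value $29,715.
Year 4: $46,116 × 5/36 = $6,405. Book value $23,310.
Year 5: $46,116 × 4/36 = $5,124. Book value $18,186.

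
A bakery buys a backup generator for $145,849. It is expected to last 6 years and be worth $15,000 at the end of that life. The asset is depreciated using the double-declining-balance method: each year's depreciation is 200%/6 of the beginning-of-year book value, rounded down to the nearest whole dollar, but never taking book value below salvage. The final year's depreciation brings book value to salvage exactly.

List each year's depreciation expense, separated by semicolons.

$48,616; $32,411; $21,607; $14,405; $9,603; $4,207

Depreciable base = $145,849 − $15,000 = $130,849.
Year 1: ⌊$145,849 × 200%/6⌋ = $48,616. Book value $97,233.
Year 2: ⌊$97,233 × 200%/6⌋ = $32,411. Book value $64,822.
Year 3: ⌊$64,822 × 200%/6⌋ = $21,607. Book value $43,215.
Year 4: ⌊$43,215 × 200%/6⌋ = $14,405. Book value $28,810.
Year 5: ⌊$28,810 × 200%/6⌋ = $9,603. Book value $19,207.
Year 6 (final): $19,207 − $15,000 = $4,207. Book value $15,000.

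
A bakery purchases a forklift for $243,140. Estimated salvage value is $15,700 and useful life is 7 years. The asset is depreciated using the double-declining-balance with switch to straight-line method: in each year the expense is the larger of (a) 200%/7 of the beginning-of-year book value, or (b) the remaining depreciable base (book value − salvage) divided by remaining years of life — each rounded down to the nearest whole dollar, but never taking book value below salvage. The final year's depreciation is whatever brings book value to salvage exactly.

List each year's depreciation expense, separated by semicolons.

Depreciable base = $243,140 − $15,700 = $227,440.
Year 1: DB = ⌊$243,140 × 200%/7⌋ = $69,468; SL = ⌊$227,440/7⌋ = $32,491 → take DB $69,468. Book value $173,672.
Year 2: DB = ⌊$173,672 × 200%/7⌋ = $49,620; SL = ⌊$157,972/6⌋ = $26,328 → take DB $49,620. Book value $124,052.
Year 3: DB = ⌊$124,052 × 200%/7⌋ = $35,443; SL = ⌊$108,352/5⌋ = $21,670 → take DB $35,443. Book value $88,609.
Year 4: DB = ⌊$88,609 × 200%/7⌋ = $25,316; SL = ⌊$72,909/4⌋ = $18,227 → take DB $25,316. Book value $63,293.
Year 5: DB = ⌊$63,293 × 200%/7⌋ = $18,083; SL = ⌊$47,593/3⌋ = $15,864 → take DB $18,083. Book value $45,210.
Year 6: DB = ⌊$45,210 × 200%/7⌋ = $12,917; SL = ⌊$29,510/2⌋ = $14,755 → take SL $14,755. Book value $30,455.
Year 7 (final): $30,455 − $15,700 = $14,755. Book value $15,700.

$69,468; $49,620; $35,443; $25,316; $18,083; $14,755; $14,755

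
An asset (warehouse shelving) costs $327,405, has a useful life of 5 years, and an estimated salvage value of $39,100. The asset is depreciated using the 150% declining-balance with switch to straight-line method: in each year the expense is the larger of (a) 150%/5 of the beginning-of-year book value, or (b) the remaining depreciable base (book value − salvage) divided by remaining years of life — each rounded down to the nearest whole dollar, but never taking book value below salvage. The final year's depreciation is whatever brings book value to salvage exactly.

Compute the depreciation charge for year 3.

Depreciable base = $327,405 − $39,100 = $288,305.
Year 1: DB = ⌊$327,405 × 150%/5⌋ = $98,221; SL = ⌊$288,305/5⌋ = $57,661 → take DB $98,221. Book value $229,184.
Year 2: DB = ⌊$229,184 × 150%/5⌋ = $68,755; SL = ⌊$190,084/4⌋ = $47,521 → take DB $68,755. Book value $160,429.
Year 3: DB = ⌊$160,429 × 150%/5⌋ = $48,128; SL = ⌊$121,329/3⌋ = $40,443 → take DB $48,128. Book value $112,301.

$48,128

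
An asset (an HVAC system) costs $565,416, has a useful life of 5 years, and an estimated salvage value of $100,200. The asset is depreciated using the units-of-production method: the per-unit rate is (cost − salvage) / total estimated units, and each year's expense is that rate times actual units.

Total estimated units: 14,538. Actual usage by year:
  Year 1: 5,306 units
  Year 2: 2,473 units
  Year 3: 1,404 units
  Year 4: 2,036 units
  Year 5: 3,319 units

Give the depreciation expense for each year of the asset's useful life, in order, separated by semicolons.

$169,792; $79,136; $44,928; $65,152; $106,208

Depreciable base = $565,416 − $100,200 = $465,216.
Rate = $465,216 / 14,538 units = $32 per unit.
Year 1: 5,306 × $32 = $169,792. Book value $395,624.
Year 2: 2,473 × $32 = $79,136. Book value $316,488.
Year 3: 1,404 × $32 = $44,928. Book value $271,560.
Year 4: 2,036 × $32 = $65,152. Book value $206,408.
Year 5: 3,319 × $32 = $106,208. Book value $100,200.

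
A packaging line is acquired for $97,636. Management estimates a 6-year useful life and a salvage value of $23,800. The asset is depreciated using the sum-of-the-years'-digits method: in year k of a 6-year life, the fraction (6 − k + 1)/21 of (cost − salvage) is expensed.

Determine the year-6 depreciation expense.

Depreciable base = $97,636 − $23,800 = $73,836.
Sum of the years' digits = 6+5+4+3+2+1 = 21.
Year 1: $73,836 × 6/21 = $21,096. Book value $76,540.
Year 2: $73,836 × 5/21 = $17,580. Book value $58,960.
Year 3: $73,836 × 4/21 = $14,064. Book value $44,896.
Year 4: $73,836 × 3/21 = $10,548. Book value $34,348.
Year 5: $73,836 × 2/21 = $7,032. Book value $27,316.
Year 6: $73,836 × 1/21 = $3,516. Book value $23,800.

$3,516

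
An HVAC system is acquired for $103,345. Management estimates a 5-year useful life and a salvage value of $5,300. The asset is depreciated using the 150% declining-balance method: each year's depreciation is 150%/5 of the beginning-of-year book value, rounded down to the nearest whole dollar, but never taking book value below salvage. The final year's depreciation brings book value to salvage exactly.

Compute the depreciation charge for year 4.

$10,634

Depreciable base = $103,345 − $5,300 = $98,045.
Year 1: ⌊$103,345 × 150%/5⌋ = $31,003. Book value $72,342.
Year 2: ⌊$72,342 × 150%/5⌋ = $21,702. Book value $50,640.
Year 3: ⌊$50,640 × 150%/5⌋ = $15,192. Book value $35,448.
Year 4: ⌊$35,448 × 150%/5⌋ = $10,634. Book value $24,814.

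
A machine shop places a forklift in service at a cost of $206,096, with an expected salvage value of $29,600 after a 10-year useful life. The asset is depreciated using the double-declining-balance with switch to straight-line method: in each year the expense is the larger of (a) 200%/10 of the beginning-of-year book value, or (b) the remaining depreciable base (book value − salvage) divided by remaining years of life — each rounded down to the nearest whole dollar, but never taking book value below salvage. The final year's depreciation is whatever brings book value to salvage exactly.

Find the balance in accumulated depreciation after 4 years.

$121,678

Depreciable base = $206,096 − $29,600 = $176,496.
Year 1: DB = ⌊$206,096 × 200%/10⌋ = $41,219; SL = ⌊$176,496/10⌋ = $17,649 → take DB $41,219. Book value $164,877.
Year 2: DB = ⌊$164,877 × 200%/10⌋ = $32,975; SL = ⌊$135,277/9⌋ = $15,030 → take DB $32,975. Book value $131,902.
Year 3: DB = ⌊$131,902 × 200%/10⌋ = $26,380; SL = ⌊$102,302/8⌋ = $12,787 → take DB $26,380. Book value $105,522.
Year 4: DB = ⌊$105,522 × 200%/10⌋ = $21,104; SL = ⌊$75,922/7⌋ = $10,846 → take DB $21,104. Book value $84,418.
Accumulated through year 4 = $206,096 − $84,418 = $121,678.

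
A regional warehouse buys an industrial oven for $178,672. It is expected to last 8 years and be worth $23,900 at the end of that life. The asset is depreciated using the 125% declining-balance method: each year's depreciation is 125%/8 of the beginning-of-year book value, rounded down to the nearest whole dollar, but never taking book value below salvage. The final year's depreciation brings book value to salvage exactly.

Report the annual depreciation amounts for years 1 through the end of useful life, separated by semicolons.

$27,917; $23,555; $19,875; $16,769; $14,149; $11,938; $10,073; $30,496

Depreciable base = $178,672 − $23,900 = $154,772.
Year 1: ⌊$178,672 × 125%/8⌋ = $27,917. Book value $150,755.
Year 2: ⌊$150,755 × 125%/8⌋ = $23,555. Book value $127,200.
Year 3: ⌊$127,200 × 125%/8⌋ = $19,875. Book value $107,325.
Year 4: ⌊$107,325 × 125%/8⌋ = $16,769. Book value $90,556.
Year 5: ⌊$90,556 × 125%/8⌋ = $14,149. Book value $76,407.
Year 6: ⌊$76,407 × 125%/8⌋ = $11,938. Book value $64,469.
Year 7: ⌊$64,469 × 125%/8⌋ = $10,073. Book value $54,396.
Year 8 (final): $54,396 − $23,900 = $30,496. Book value $23,900.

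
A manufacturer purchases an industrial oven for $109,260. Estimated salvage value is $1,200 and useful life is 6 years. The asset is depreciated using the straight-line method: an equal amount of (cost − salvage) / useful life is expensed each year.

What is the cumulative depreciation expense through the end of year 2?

$36,020

Depreciable base = $109,260 − $1,200 = $108,060.
Annual expense = $108,060 / 6 = $18,010.
End of year 1: book value $91,250.
End of year 2: book value $73,240.
Accumulated through year 2 = $109,260 − $73,240 = $36,020.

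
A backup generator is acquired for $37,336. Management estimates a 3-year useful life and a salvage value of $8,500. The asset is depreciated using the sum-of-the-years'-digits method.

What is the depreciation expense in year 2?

Depreciable base = $37,336 − $8,500 = $28,836.
Sum of the years' digits = 3+2+1 = 6.
Year 1: $28,836 × 3/6 = $14,418. Book value $22,918.
Year 2: $28,836 × 2/6 = $9,612. Book value $13,306.

$9,612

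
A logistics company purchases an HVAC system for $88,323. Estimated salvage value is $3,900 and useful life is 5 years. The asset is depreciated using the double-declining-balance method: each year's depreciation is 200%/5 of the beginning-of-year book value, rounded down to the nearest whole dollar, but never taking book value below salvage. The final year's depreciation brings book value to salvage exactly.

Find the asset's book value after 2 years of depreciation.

Depreciable base = $88,323 − $3,900 = $84,423.
Year 1: ⌊$88,323 × 200%/5⌋ = $35,329. Book value $52,994.
Year 2: ⌊$52,994 × 200%/5⌋ = $21,197. Book value $31,797.

$31,797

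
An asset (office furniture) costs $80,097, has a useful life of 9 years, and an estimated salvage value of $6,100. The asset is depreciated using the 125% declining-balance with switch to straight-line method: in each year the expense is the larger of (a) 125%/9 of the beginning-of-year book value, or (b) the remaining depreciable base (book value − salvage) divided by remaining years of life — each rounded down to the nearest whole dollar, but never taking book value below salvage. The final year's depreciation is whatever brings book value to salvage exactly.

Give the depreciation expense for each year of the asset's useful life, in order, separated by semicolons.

$11,124; $9,579; $8,249; $7,507; $7,507; $7,507; $7,508; $7,508; $7,508

Depreciable base = $80,097 − $6,100 = $73,997.
Year 1: DB = ⌊$80,097 × 125%/9⌋ = $11,124; SL = ⌊$73,997/9⌋ = $8,221 → take DB $11,124. Book value $68,973.
Year 2: DB = ⌊$68,973 × 125%/9⌋ = $9,579; SL = ⌊$62,873/8⌋ = $7,859 → take DB $9,579. Book value $59,394.
Year 3: DB = ⌊$59,394 × 125%/9⌋ = $8,249; SL = ⌊$53,294/7⌋ = $7,613 → take DB $8,249. Book value $51,145.
Year 4: DB = ⌊$51,145 × 125%/9⌋ = $7,103; SL = ⌊$45,045/6⌋ = $7,507 → take SL $7,507. Book value $43,638.
Year 5: DB = ⌊$43,638 × 125%/9⌋ = $6,060; SL = ⌊$37,538/5⌋ = $7,507 → take SL $7,507. Book value $36,131.
Year 6: DB = ⌊$36,131 × 125%/9⌋ = $5,018; SL = ⌊$30,031/4⌋ = $7,507 → take SL $7,507. Book value $28,624.
Year 7: DB = ⌊$28,624 × 125%/9⌋ = $3,975; SL = ⌊$22,524/3⌋ = $7,508 → take SL $7,508. Book value $21,116.
Year 8: DB = ⌊$21,116 × 125%/9⌋ = $2,932; SL = ⌊$15,016/2⌋ = $7,508 → take SL $7,508. Book value $13,608.
Year 9 (final): $13,608 − $6,100 = $7,508. Book value $6,100.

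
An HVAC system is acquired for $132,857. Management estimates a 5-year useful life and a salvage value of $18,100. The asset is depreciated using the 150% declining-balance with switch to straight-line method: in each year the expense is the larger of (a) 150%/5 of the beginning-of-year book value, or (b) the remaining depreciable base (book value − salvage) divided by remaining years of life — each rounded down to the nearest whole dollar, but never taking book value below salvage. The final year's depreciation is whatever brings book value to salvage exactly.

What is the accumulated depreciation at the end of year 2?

$67,757

Depreciable base = $132,857 − $18,100 = $114,757.
Year 1: DB = ⌊$132,857 × 150%/5⌋ = $39,857; SL = ⌊$114,757/5⌋ = $22,951 → take DB $39,857. Book value $93,000.
Year 2: DB = ⌊$93,000 × 150%/5⌋ = $27,900; SL = ⌊$74,900/4⌋ = $18,725 → take DB $27,900. Book value $65,100.
Accumulated through year 2 = $132,857 − $65,100 = $67,757.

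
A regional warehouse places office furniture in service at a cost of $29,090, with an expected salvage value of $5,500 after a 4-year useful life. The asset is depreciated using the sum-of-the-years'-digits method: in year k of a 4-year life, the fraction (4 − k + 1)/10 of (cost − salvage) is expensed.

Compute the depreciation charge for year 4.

Depreciable base = $29,090 − $5,500 = $23,590.
Sum of the years' digits = 4+3+2+1 = 10.
Year 1: $23,590 × 4/10 = $9,436. Book value $19,654.
Year 2: $23,590 × 3/10 = $7,077. Book value $12,577.
Year 3: $23,590 × 2/10 = $4,718. Book value $7,859.
Year 4: $23,590 × 1/10 = $2,359. Book value $5,500.

$2,359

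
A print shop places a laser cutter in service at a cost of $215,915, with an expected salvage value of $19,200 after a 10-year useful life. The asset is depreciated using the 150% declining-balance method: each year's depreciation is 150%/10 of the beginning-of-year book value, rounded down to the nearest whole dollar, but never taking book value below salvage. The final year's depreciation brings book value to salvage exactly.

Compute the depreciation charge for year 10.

$30,812

Depreciable base = $215,915 − $19,200 = $196,715.
Year 1: ⌊$215,915 × 150%/10⌋ = $32,387. Book value $183,528.
Year 2: ⌊$183,528 × 150%/10⌋ = $27,529. Book value $155,999.
Year 3: ⌊$155,999 × 150%/10⌋ = $23,399. Book value $132,600.
Year 4: ⌊$132,600 × 150%/10⌋ = $19,890. Book value $112,710.
Year 5: ⌊$112,710 × 150%/10⌋ = $16,906. Book value $95,804.
Year 6: ⌊$95,804 × 150%/10⌋ = $14,370. Book value $81,434.
Year 7: ⌊$81,434 × 150%/10⌋ = $12,215. Book value $69,219.
Year 8: ⌊$69,219 × 150%/10⌋ = $10,382. Book value $58,837.
Year 9: ⌊$58,837 × 150%/10⌋ = $8,825. Book value $50,012.
Year 10 (final): $50,012 − $19,200 = $30,812. Book value $19,200.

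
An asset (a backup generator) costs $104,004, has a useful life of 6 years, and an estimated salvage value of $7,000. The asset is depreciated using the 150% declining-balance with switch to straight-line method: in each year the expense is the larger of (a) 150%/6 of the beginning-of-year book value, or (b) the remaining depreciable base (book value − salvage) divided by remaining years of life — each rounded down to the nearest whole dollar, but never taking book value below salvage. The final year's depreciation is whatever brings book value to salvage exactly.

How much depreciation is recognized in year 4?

$12,292

Depreciable base = $104,004 − $7,000 = $97,004.
Year 1: DB = ⌊$104,004 × 150%/6⌋ = $26,001; SL = ⌊$97,004/6⌋ = $16,167 → take DB $26,001. Book value $78,003.
Year 2: DB = ⌊$78,003 × 150%/6⌋ = $19,500; SL = ⌊$71,003/5⌋ = $14,200 → take DB $19,500. Book value $58,503.
Year 3: DB = ⌊$58,503 × 150%/6⌋ = $14,625; SL = ⌊$51,503/4⌋ = $12,875 → take DB $14,625. Book value $43,878.
Year 4: DB = ⌊$43,878 × 150%/6⌋ = $10,969; SL = ⌊$36,878/3⌋ = $12,292 → take SL $12,292. Book value $31,586.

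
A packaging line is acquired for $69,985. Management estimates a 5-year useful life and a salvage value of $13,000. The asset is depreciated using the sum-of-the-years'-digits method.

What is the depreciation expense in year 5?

$3,799

Depreciable base = $69,985 − $13,000 = $56,985.
Sum of the years' digits = 5+4+3+2+1 = 15.
Year 1: $56,985 × 5/15 = $18,995. Book value $50,990.
Year 2: $56,985 × 4/15 = $15,196. Book value $35,794.
Year 3: $56,985 × 3/15 = $11,397. Book value $24,397.
Year 4: $56,985 × 2/15 = $7,598. Book value $16,799.
Year 5: $56,985 × 1/15 = $3,799. Book value $13,000.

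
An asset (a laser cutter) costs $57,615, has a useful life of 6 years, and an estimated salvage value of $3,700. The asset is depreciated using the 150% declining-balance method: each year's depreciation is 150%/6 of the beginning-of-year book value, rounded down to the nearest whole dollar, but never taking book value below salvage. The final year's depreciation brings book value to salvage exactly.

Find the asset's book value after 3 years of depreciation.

$24,307

Depreciable base = $57,615 − $3,700 = $53,915.
Year 1: ⌊$57,615 × 150%/6⌋ = $14,403. Book value $43,212.
Year 2: ⌊$43,212 × 150%/6⌋ = $10,803. Book value $32,409.
Year 3: ⌊$32,409 × 150%/6⌋ = $8,102. Book value $24,307.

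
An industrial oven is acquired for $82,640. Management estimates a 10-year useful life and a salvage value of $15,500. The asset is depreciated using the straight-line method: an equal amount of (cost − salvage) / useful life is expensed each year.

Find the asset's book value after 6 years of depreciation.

Depreciable base = $82,640 − $15,500 = $67,140.
Annual expense = $67,140 / 10 = $6,714.
End of year 1: book value $75,926.
End of year 2: book value $69,212.
End of year 3: book value $62,498.
End of year 4: book value $55,784.
End of year 5: book value $49,070.
End of year 6: book value $42,356.

$42,356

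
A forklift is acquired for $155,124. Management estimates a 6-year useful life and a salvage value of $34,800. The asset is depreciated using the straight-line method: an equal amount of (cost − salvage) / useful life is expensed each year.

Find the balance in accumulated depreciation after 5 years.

$100,270

Depreciable base = $155,124 − $34,800 = $120,324.
Annual expense = $120,324 / 6 = $20,054.
End of year 1: book value $135,070.
End of year 2: book value $115,016.
End of year 3: book value $94,962.
End of year 4: book value $74,908.
End of year 5: book value $54,854.
Accumulated through year 5 = $155,124 − $54,854 = $100,270.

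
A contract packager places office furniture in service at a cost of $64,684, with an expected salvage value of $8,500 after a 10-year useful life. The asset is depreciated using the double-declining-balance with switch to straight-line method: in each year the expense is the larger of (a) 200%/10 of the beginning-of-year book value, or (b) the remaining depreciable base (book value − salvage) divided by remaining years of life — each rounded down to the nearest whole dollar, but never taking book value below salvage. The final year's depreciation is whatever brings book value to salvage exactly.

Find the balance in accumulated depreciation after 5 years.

Depreciable base = $64,684 − $8,500 = $56,184.
Year 1: DB = ⌊$64,684 × 200%/10⌋ = $12,936; SL = ⌊$56,184/10⌋ = $5,618 → take DB $12,936. Book value $51,748.
Year 2: DB = ⌊$51,748 × 200%/10⌋ = $10,349; SL = ⌊$43,248/9⌋ = $4,805 → take DB $10,349. Book value $41,399.
Year 3: DB = ⌊$41,399 × 200%/10⌋ = $8,279; SL = ⌊$32,899/8⌋ = $4,112 → take DB $8,279. Book value $33,120.
Year 4: DB = ⌊$33,120 × 200%/10⌋ = $6,624; SL = ⌊$24,620/7⌋ = $3,517 → take DB $6,624. Book value $26,496.
Year 5: DB = ⌊$26,496 × 200%/10⌋ = $5,299; SL = ⌊$17,996/6⌋ = $2,999 → take DB $5,299. Book value $21,197.
Accumulated through year 5 = $64,684 − $21,197 = $43,487.

$43,487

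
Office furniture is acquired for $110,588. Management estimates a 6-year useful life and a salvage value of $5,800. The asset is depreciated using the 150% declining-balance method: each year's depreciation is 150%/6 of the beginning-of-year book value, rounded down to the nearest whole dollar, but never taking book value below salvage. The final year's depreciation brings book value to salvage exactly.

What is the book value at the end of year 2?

$62,206

Depreciable base = $110,588 − $5,800 = $104,788.
Year 1: ⌊$110,588 × 150%/6⌋ = $27,647. Book value $82,941.
Year 2: ⌊$82,941 × 150%/6⌋ = $20,735. Book value $62,206.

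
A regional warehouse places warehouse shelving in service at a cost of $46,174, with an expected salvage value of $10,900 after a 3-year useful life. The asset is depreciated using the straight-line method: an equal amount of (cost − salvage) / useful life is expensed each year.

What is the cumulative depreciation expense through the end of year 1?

$11,758

Depreciable base = $46,174 − $10,900 = $35,274.
Annual expense = $35,274 / 3 = $11,758.
End of year 1: book value $34,416.
Accumulated through year 1 = $46,174 − $34,416 = $11,758.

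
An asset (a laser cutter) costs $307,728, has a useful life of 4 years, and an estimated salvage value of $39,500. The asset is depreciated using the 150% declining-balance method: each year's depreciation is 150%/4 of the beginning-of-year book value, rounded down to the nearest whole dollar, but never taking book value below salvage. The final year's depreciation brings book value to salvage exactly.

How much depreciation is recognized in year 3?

Depreciable base = $307,728 − $39,500 = $268,228.
Year 1: ⌊$307,728 × 150%/4⌋ = $115,398. Book value $192,330.
Year 2: ⌊$192,330 × 150%/4⌋ = $72,123. Book value $120,207.
Year 3: ⌊$120,207 × 150%/4⌋ = $45,077. Book value $75,130.

$45,077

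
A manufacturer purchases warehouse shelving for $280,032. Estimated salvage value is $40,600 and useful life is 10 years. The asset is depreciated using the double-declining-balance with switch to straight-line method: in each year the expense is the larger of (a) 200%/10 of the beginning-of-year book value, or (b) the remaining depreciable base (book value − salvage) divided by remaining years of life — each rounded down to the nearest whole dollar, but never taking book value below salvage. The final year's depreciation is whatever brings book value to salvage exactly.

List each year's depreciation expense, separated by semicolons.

$56,006; $44,805; $35,844; $28,675; $22,940; $18,352; $14,682; $11,745; $6,383; $0

Depreciable base = $280,032 − $40,600 = $239,432.
Year 1: DB = ⌊$280,032 × 200%/10⌋ = $56,006; SL = ⌊$239,432/10⌋ = $23,943 → take DB $56,006. Book value $224,026.
Year 2: DB = ⌊$224,026 × 200%/10⌋ = $44,805; SL = ⌊$183,426/9⌋ = $20,380 → take DB $44,805. Book value $179,221.
Year 3: DB = ⌊$179,221 × 200%/10⌋ = $35,844; SL = ⌊$138,621/8⌋ = $17,327 → take DB $35,844. Book value $143,377.
Year 4: DB = ⌊$143,377 × 200%/10⌋ = $28,675; SL = ⌊$102,777/7⌋ = $14,682 → take DB $28,675. Book value $114,702.
Year 5: DB = ⌊$114,702 × 200%/10⌋ = $22,940; SL = ⌊$74,102/6⌋ = $12,350 → take DB $22,940. Book value $91,762.
Year 6: DB = ⌊$91,762 × 200%/10⌋ = $18,352; SL = ⌊$51,162/5⌋ = $10,232 → take DB $18,352. Book value $73,410.
Year 7: DB = ⌊$73,410 × 200%/10⌋ = $14,682; SL = ⌊$32,810/4⌋ = $8,202 → take DB $14,682. Book value $58,728.
Year 8: DB = ⌊$58,728 × 200%/10⌋ = $11,745; SL = ⌊$18,128/3⌋ = $6,042 → take DB $11,745. Book value $46,983.
Year 9: DB = ⌊$46,983 × 200%/10⌋ = $9,396; SL = ⌊$6,383/2⌋ = $3,191 → take DB $9,396, capped at $6,383. Book value $40,600.
Year 10 (final): $40,600 − $40,600 = $0. Book value $40,600.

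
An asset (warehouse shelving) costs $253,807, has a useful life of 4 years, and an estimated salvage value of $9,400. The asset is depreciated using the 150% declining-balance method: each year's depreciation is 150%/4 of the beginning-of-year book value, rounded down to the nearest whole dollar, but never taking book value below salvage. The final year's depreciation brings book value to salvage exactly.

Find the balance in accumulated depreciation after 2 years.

$154,663

Depreciable base = $253,807 − $9,400 = $244,407.
Year 1: ⌊$253,807 × 150%/4⌋ = $95,177. Book value $158,630.
Year 2: ⌊$158,630 × 150%/4⌋ = $59,486. Book value $99,144.
Accumulated through year 2 = $253,807 − $99,144 = $154,663.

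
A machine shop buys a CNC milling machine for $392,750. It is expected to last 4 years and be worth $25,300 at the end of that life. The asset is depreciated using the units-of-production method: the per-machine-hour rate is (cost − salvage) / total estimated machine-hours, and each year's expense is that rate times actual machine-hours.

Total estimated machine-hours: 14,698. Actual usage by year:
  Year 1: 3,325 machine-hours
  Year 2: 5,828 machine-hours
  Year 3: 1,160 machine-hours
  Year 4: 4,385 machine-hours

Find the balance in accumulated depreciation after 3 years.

Depreciable base = $392,750 − $25,300 = $367,450.
Rate = $367,450 / 14,698 machine-hours = $25 per machine-hour.
Year 1: 3,325 × $25 = $83,125. Book value $309,625.
Year 2: 5,828 × $25 = $145,700. Book value $163,925.
Year 3: 1,160 × $25 = $29,000. Book value $134,925.
Accumulated through year 3 = $392,750 − $134,925 = $257,825.

$257,825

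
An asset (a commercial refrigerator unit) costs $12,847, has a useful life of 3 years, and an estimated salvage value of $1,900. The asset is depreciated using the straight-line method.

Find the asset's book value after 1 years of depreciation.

$9,198

Depreciable base = $12,847 − $1,900 = $10,947.
Annual expense = $10,947 / 3 = $3,649.
End of year 1: book value $9,198.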